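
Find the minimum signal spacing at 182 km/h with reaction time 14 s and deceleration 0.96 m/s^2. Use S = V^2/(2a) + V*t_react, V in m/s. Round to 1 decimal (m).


V = 182 / 3.6 = 50.5556 m/s
Braking distance = 50.5556^2 / (2*0.96) = 1331.1793 m
Sighting distance = 50.5556 * 14 = 707.7778 m
S = 1331.1793 + 707.7778 = 2039.0 m

2039.0


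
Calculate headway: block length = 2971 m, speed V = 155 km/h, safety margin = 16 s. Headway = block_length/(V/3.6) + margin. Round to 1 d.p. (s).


V = 155 / 3.6 = 43.0556 m/s
Block traversal time = 2971 / 43.0556 = 69.0039 s
Headway = 69.0039 + 16
Headway = 85.0 s

85.0


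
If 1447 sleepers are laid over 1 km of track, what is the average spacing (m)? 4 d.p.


Spacing = 1000 m / number of sleepers
Spacing = 1000 / 1447
Spacing = 0.6911 m

0.6911


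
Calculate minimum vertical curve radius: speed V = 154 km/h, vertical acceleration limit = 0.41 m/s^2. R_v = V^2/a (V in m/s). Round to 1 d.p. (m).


Convert speed: V = 154 / 3.6 = 42.7778 m/s
V^2 = 1829.9383 m^2/s^2
R_v = 1829.9383 / 0.41
R_v = 4463.3 m

4463.3


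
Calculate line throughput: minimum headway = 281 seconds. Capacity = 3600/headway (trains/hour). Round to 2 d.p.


Capacity = 3600 / headway
Capacity = 3600 / 281
Capacity = 12.81 trains/hour

12.81


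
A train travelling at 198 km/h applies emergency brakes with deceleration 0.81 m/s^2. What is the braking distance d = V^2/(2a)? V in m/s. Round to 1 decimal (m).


Convert speed: V = 198 / 3.6 = 55.0 m/s
V^2 = 3025.0
d = 3025.0 / (2 * 0.81)
d = 3025.0 / 1.62
d = 1867.3 m

1867.3


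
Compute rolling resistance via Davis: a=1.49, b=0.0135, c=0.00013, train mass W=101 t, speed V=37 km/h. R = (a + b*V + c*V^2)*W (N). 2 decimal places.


b*V = 0.0135 * 37 = 0.4995
c*V^2 = 0.00013 * 1369 = 0.17797
R_per_t = 1.49 + 0.4995 + 0.17797 = 2.16747 N/t
R_total = 2.16747 * 101 = 218.91 N

218.91


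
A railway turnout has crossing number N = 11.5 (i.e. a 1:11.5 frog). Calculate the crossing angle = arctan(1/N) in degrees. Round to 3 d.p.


1/N = 1/11.5 = 0.086957
angle = arctan(0.086957) = 0.086738 rad
angle = 0.086738 * 180/pi = 4.970 degrees

4.970


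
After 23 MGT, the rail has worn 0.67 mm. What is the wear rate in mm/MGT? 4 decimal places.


Wear rate = total wear / cumulative tonnage
Rate = 0.67 / 23
Rate = 0.0291 mm/MGT

0.0291


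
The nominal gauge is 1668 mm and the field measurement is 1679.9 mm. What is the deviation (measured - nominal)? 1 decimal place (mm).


Deviation = measured - nominal
Deviation = 1679.9 - 1668
Deviation = 11.9 mm

11.9


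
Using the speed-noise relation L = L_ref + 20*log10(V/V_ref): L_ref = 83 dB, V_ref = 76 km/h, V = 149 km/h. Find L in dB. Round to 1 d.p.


V/V_ref = 149 / 76 = 1.960526
log10(1.960526) = 0.292373
20 * 0.292373 = 5.8475
L = 83 + 5.8475 = 88.8 dB

88.8


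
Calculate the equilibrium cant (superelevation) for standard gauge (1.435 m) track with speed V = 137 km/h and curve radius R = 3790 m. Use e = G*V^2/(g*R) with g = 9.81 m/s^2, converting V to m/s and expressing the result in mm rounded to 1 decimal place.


Convert speed: V = 137 / 3.6 = 38.0556 m/s
Apply formula: e = 1.435 * 38.0556^2 / (9.81 * 3790)
e = 1.435 * 1448.2253 / 37179.9
e = 0.055896 m = 55.9 mm

55.9


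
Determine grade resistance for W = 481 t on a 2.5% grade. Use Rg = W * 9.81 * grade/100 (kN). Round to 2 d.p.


Rg = W * 9.81 * grade / 100
Rg = 481 * 9.81 * 2.5 / 100
Rg = 4718.61 * 0.025
Rg = 117.97 kN

117.97


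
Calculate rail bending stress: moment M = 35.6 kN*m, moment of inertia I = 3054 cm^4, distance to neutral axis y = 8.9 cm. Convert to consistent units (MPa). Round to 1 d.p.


Convert units:
M = 35.6 kN*m = 35600000 N*mm
y = 8.9 cm = 89 mm
I = 3054 cm^4 = 30540000 mm^4
sigma = 35600000 * 89 / 30540000
sigma = 103.7 MPa

103.7


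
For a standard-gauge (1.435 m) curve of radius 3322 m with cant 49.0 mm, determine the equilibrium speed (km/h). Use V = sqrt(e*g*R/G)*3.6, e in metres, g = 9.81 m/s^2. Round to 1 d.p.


Convert cant: e = 49.0 mm = 0.0490 m
V_ms = sqrt(0.0490 * 9.81 * 3322 / 1.435)
V_ms = sqrt(1112.788976) = 33.3585 m/s
V = 33.3585 * 3.6 = 120.1 km/h

120.1


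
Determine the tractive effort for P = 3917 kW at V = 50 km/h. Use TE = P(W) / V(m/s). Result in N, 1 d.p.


Convert: P = 3917 kW = 3917000 W
V = 50 / 3.6 = 13.8889 m/s
TE = 3917000 / 13.8889
TE = 282024.0 N

282024.0


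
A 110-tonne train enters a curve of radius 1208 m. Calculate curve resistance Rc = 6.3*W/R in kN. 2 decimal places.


Rc = 6.3 * W / R
Rc = 6.3 * 110 / 1208
Rc = 693.0 / 1208
Rc = 0.57 kN

0.57


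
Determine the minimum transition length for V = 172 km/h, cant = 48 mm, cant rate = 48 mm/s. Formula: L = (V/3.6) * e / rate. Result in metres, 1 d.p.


Convert speed: V = 172 / 3.6 = 47.7778 m/s
L = 47.7778 * 48 / 48
L = 2293.3333 / 48
L = 47.8 m

47.8


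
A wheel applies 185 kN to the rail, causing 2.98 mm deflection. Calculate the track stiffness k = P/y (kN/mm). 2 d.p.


Track stiffness k = P / y
k = 185 / 2.98
k = 62.08 kN/mm

62.08


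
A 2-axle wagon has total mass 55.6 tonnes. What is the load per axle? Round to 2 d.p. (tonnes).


Load per axle = total weight / number of axles
Load = 55.6 / 2
Load = 27.80 tonnes

27.80


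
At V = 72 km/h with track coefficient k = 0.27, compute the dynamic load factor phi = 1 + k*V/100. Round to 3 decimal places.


phi = 1 + k * V / 100
phi = 1 + 0.27 * 72 / 100
phi = 1 + 0.1944
phi = 1.194

1.194


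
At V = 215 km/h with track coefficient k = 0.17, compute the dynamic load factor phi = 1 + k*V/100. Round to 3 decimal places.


phi = 1 + k * V / 100
phi = 1 + 0.17 * 215 / 100
phi = 1 + 0.3655
phi = 1.366

1.366


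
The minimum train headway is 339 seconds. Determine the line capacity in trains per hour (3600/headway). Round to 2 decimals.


Capacity = 3600 / headway
Capacity = 3600 / 339
Capacity = 10.62 trains/hour

10.62


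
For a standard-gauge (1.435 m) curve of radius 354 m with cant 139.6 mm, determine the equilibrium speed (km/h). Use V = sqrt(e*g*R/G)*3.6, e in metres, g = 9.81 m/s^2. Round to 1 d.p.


Convert cant: e = 139.6 mm = 0.1396 m
V_ms = sqrt(0.1396 * 9.81 * 354 / 1.435)
V_ms = sqrt(337.835891) = 18.3803 m/s
V = 18.3803 * 3.6 = 66.2 km/h

66.2


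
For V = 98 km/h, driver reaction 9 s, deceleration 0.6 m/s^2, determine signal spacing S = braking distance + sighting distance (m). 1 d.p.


V = 98 / 3.6 = 27.2222 m/s
Braking distance = 27.2222^2 / (2*0.6) = 617.5412 m
Sighting distance = 27.2222 * 9 = 245.0 m
S = 617.5412 + 245.0 = 862.5 m

862.5


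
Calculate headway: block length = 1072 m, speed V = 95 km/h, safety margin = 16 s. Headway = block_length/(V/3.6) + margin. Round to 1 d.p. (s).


V = 95 / 3.6 = 26.3889 m/s
Block traversal time = 1072 / 26.3889 = 40.6232 s
Headway = 40.6232 + 16
Headway = 56.6 s

56.6


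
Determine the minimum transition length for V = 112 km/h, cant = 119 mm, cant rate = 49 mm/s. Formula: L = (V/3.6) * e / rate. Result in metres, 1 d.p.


Convert speed: V = 112 / 3.6 = 31.1111 m/s
L = 31.1111 * 119 / 49
L = 3702.2222 / 49
L = 75.6 m

75.6


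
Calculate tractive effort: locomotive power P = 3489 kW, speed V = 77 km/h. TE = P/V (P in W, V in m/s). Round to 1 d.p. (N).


Convert: P = 3489 kW = 3489000 W
V = 77 / 3.6 = 21.3889 m/s
TE = 3489000 / 21.3889
TE = 163122.1 N

163122.1


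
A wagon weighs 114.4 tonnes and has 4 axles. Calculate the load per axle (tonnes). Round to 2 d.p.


Load per axle = total weight / number of axles
Load = 114.4 / 4
Load = 28.60 tonnes

28.60


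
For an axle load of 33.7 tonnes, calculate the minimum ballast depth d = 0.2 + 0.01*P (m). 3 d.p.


d = 0.2 + 0.01 * 33.7
d = 0.2 + 0.337
d = 0.537 m

0.537


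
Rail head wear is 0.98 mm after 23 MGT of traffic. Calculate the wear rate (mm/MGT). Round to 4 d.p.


Wear rate = total wear / cumulative tonnage
Rate = 0.98 / 23
Rate = 0.0426 mm/MGT

0.0426


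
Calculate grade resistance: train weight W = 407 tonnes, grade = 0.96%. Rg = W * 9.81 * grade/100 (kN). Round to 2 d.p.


Rg = W * 9.81 * grade / 100
Rg = 407 * 9.81 * 0.96 / 100
Rg = 3992.67 * 0.0096
Rg = 38.33 kN

38.33


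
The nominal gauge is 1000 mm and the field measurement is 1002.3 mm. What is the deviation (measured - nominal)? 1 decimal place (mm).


Deviation = measured - nominal
Deviation = 1002.3 - 1000
Deviation = 2.3 mm

2.3


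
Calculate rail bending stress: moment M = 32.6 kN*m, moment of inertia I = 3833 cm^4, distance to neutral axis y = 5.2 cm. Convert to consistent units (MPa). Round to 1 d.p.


Convert units:
M = 32.6 kN*m = 32600000 N*mm
y = 5.2 cm = 52 mm
I = 3833 cm^4 = 38330000 mm^4
sigma = 32600000 * 52 / 38330000
sigma = 44.2 MPa

44.2


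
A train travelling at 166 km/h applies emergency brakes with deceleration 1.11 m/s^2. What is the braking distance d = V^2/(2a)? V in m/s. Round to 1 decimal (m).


Convert speed: V = 166 / 3.6 = 46.1111 m/s
V^2 = 2126.2346
d = 2126.2346 / (2 * 1.11)
d = 2126.2346 / 2.22
d = 957.8 m

957.8


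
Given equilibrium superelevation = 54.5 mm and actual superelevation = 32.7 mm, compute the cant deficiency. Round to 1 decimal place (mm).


Cant deficiency = equilibrium cant - actual cant
CD = 54.5 - 32.7
CD = 21.8 mm

21.8


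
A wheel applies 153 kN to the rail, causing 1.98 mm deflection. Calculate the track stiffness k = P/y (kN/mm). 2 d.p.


Track stiffness k = P / y
k = 153 / 1.98
k = 77.27 kN/mm

77.27


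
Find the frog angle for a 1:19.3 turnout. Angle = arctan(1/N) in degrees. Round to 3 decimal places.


1/N = 1/19.3 = 0.051813
angle = arctan(0.051813) = 0.051767 rad
angle = 0.051767 * 180/pi = 2.966 degrees

2.966


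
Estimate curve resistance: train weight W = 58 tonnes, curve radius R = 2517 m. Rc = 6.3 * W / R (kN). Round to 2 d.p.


Rc = 6.3 * W / R
Rc = 6.3 * 58 / 2517
Rc = 365.4 / 2517
Rc = 0.15 kN

0.15


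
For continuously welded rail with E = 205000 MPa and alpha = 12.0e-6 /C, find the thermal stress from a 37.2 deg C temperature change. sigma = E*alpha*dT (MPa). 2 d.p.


sigma = E * alpha * dT
sigma = 205000 * 12.0e-6 * 37.2
sigma = 2.46 * 37.2
sigma = 91.51 MPa

91.51


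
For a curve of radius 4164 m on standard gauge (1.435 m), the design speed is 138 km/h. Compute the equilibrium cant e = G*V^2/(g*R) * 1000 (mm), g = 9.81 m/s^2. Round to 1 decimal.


Convert speed: V = 138 / 3.6 = 38.3333 m/s
Apply formula: e = 1.435 * 38.3333^2 / (9.81 * 4164)
e = 1.435 * 1469.4444 / 40848.84
e = 0.051621 m = 51.6 mm

51.6


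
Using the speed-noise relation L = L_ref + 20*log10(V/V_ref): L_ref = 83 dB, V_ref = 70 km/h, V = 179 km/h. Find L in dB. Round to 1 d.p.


V/V_ref = 179 / 70 = 2.557143
log10(2.557143) = 0.407755
20 * 0.407755 = 8.1551
L = 83 + 8.1551 = 91.2 dB

91.2


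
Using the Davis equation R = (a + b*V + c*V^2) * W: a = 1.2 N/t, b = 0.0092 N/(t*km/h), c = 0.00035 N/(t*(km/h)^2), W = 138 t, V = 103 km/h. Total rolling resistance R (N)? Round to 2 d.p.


b*V = 0.0092 * 103 = 0.9476
c*V^2 = 0.00035 * 10609 = 3.71315
R_per_t = 1.2 + 0.9476 + 3.71315 = 5.86075 N/t
R_total = 5.86075 * 138 = 808.78 N

808.78


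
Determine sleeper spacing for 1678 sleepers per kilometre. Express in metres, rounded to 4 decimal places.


Spacing = 1000 m / number of sleepers
Spacing = 1000 / 1678
Spacing = 0.5959 m

0.5959


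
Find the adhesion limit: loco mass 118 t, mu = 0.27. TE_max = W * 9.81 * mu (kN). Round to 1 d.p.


TE_max = W * g * mu
TE_max = 118 * 9.81 * 0.27
TE_max = 1157.58 * 0.27
TE_max = 312.5 kN

312.5


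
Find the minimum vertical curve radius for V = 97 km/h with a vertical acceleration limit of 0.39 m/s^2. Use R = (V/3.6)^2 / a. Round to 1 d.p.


Convert speed: V = 97 / 3.6 = 26.9444 m/s
V^2 = 726.0031 m^2/s^2
R_v = 726.0031 / 0.39
R_v = 1861.5 m

1861.5


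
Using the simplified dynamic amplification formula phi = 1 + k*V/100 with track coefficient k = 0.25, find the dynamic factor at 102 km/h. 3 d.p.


phi = 1 + k * V / 100
phi = 1 + 0.25 * 102 / 100
phi = 1 + 0.255
phi = 1.255

1.255


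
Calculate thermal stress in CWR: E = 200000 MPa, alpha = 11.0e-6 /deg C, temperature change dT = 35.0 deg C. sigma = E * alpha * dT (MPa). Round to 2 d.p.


sigma = E * alpha * dT
sigma = 200000 * 11.0e-6 * 35.0
sigma = 2.2 * 35.0
sigma = 77.00 MPa

77.00


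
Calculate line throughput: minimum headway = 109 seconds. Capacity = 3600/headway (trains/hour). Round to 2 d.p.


Capacity = 3600 / headway
Capacity = 3600 / 109
Capacity = 33.03 trains/hour

33.03


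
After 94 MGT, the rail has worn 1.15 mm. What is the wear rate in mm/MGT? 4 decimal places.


Wear rate = total wear / cumulative tonnage
Rate = 1.15 / 94
Rate = 0.0122 mm/MGT

0.0122


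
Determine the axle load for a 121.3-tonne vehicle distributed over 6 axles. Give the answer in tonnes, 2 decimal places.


Load per axle = total weight / number of axles
Load = 121.3 / 6
Load = 20.22 tonnes

20.22


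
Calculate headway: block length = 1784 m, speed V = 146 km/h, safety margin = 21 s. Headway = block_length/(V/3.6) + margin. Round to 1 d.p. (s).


V = 146 / 3.6 = 40.5556 m/s
Block traversal time = 1784 / 40.5556 = 43.989 s
Headway = 43.989 + 21
Headway = 65.0 s

65.0


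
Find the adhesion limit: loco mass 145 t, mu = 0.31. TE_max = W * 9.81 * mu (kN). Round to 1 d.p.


TE_max = W * g * mu
TE_max = 145 * 9.81 * 0.31
TE_max = 1422.45 * 0.31
TE_max = 441.0 kN

441.0


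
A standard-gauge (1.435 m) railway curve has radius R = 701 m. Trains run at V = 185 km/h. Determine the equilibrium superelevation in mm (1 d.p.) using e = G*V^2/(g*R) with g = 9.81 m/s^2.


Convert speed: V = 185 / 3.6 = 51.3889 m/s
Apply formula: e = 1.435 * 51.3889^2 / (9.81 * 701)
e = 1.435 * 2640.8179 / 6876.81
e = 0.551066 m = 551.1 mm

551.1


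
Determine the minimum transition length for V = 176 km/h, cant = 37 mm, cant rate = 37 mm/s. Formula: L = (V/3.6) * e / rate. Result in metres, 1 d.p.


Convert speed: V = 176 / 3.6 = 48.8889 m/s
L = 48.8889 * 37 / 37
L = 1808.8889 / 37
L = 48.9 m

48.9


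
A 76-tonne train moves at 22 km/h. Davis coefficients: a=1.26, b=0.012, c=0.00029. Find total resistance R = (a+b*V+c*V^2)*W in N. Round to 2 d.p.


b*V = 0.012 * 22 = 0.264
c*V^2 = 0.00029 * 484 = 0.14036
R_per_t = 1.26 + 0.264 + 0.14036 = 1.66436 N/t
R_total = 1.66436 * 76 = 126.49 N

126.49


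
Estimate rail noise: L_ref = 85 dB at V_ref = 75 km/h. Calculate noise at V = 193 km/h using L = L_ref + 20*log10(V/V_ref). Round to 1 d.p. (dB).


V/V_ref = 193 / 75 = 2.573333
log10(2.573333) = 0.410496
20 * 0.410496 = 8.2099
L = 85 + 8.2099 = 93.2 dB

93.2


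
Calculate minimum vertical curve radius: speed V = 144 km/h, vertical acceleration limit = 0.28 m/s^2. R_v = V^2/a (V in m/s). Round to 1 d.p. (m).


Convert speed: V = 144 / 3.6 = 40.0 m/s
V^2 = 1600.0 m^2/s^2
R_v = 1600.0 / 0.28
R_v = 5714.3 m

5714.3


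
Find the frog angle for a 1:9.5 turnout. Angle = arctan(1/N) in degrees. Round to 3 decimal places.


1/N = 1/9.5 = 0.105263
angle = arctan(0.105263) = 0.104877 rad
angle = 0.104877 * 180/pi = 6.009 degrees

6.009


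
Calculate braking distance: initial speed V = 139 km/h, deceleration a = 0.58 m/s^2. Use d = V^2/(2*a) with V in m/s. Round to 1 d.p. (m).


Convert speed: V = 139 / 3.6 = 38.6111 m/s
V^2 = 1490.8179
d = 1490.8179 / (2 * 0.58)
d = 1490.8179 / 1.16
d = 1285.2 m

1285.2


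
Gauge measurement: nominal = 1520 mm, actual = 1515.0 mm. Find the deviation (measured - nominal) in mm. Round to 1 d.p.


Deviation = measured - nominal
Deviation = 1515.0 - 1520
Deviation = -5.0 mm

-5.0


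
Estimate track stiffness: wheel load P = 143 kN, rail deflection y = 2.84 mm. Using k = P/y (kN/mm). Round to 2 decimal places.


Track stiffness k = P / y
k = 143 / 2.84
k = 50.35 kN/mm

50.35


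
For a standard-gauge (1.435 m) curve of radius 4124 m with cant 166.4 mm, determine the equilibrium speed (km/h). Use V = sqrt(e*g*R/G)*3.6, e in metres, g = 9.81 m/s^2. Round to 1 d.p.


Convert cant: e = 166.4 mm = 0.1664 m
V_ms = sqrt(0.1664 * 9.81 * 4124 / 1.435)
V_ms = sqrt(4691.255482) = 68.4927 m/s
V = 68.4927 * 3.6 = 246.6 km/h

246.6


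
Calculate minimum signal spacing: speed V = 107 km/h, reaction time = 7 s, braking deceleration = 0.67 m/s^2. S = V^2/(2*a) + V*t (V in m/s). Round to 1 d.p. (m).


V = 107 / 3.6 = 29.7222 m/s
Braking distance = 29.7222^2 / (2*0.67) = 659.2616 m
Sighting distance = 29.7222 * 7 = 208.0556 m
S = 659.2616 + 208.0556 = 867.3 m

867.3


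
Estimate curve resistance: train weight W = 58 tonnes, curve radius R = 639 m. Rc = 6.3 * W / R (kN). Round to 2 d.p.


Rc = 6.3 * W / R
Rc = 6.3 * 58 / 639
Rc = 365.4 / 639
Rc = 0.57 kN

0.57


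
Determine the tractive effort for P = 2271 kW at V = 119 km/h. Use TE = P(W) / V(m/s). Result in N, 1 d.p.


Convert: P = 2271 kW = 2271000 W
V = 119 / 3.6 = 33.0556 m/s
TE = 2271000 / 33.0556
TE = 68702.5 N

68702.5


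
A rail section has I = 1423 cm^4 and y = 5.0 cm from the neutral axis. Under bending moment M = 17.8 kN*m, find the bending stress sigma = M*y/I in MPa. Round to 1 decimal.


Convert units:
M = 17.8 kN*m = 17800000 N*mm
y = 5.0 cm = 50 mm
I = 1423 cm^4 = 14230000 mm^4
sigma = 17800000 * 50 / 14230000
sigma = 62.5 MPa

62.5


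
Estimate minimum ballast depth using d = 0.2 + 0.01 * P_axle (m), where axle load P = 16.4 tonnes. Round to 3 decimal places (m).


d = 0.2 + 0.01 * 16.4
d = 0.2 + 0.164
d = 0.364 m

0.364


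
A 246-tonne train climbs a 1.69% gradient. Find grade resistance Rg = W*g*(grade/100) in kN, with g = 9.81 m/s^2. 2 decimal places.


Rg = W * 9.81 * grade / 100
Rg = 246 * 9.81 * 1.69 / 100
Rg = 2413.26 * 0.0169
Rg = 40.78 kN

40.78


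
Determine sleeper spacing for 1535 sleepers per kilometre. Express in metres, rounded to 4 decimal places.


Spacing = 1000 m / number of sleepers
Spacing = 1000 / 1535
Spacing = 0.6515 m

0.6515


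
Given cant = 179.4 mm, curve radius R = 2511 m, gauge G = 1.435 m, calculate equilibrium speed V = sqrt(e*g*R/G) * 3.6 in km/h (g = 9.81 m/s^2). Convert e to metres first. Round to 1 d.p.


Convert cant: e = 179.4 mm = 0.1794 m
V_ms = sqrt(0.1794 * 9.81 * 2511 / 1.435)
V_ms = sqrt(3079.542895) = 55.4936 m/s
V = 55.4936 * 3.6 = 199.8 km/h

199.8


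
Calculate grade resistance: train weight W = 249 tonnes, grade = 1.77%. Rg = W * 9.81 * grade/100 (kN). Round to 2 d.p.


Rg = W * 9.81 * grade / 100
Rg = 249 * 9.81 * 1.77 / 100
Rg = 2442.69 * 0.0177
Rg = 43.24 kN

43.24


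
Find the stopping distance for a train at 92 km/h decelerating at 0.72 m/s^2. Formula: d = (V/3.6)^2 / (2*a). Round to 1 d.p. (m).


Convert speed: V = 92 / 3.6 = 25.5556 m/s
V^2 = 653.0864
d = 653.0864 / (2 * 0.72)
d = 653.0864 / 1.44
d = 453.5 m

453.5


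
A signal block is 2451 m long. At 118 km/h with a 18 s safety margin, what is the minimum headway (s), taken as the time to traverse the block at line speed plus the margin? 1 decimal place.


V = 118 / 3.6 = 32.7778 m/s
Block traversal time = 2451 / 32.7778 = 74.7763 s
Headway = 74.7763 + 18
Headway = 92.8 s

92.8


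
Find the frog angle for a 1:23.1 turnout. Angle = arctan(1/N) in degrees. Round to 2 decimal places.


1/N = 1/23.1 = 0.04329
angle = arctan(0.04329) = 0.043263 rad
angle = 0.043263 * 180/pi = 2.48 degrees

2.48


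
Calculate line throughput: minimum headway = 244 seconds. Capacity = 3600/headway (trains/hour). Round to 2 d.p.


Capacity = 3600 / headway
Capacity = 3600 / 244
Capacity = 14.75 trains/hour

14.75


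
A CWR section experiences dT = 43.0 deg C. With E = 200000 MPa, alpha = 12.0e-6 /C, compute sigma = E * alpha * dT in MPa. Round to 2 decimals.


sigma = E * alpha * dT
sigma = 200000 * 12.0e-6 * 43.0
sigma = 2.4 * 43.0
sigma = 103.20 MPa

103.20


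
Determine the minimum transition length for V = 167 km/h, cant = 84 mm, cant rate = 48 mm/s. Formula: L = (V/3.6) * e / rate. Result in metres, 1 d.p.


Convert speed: V = 167 / 3.6 = 46.3889 m/s
L = 46.3889 * 84 / 48
L = 3896.6667 / 48
L = 81.2 m

81.2


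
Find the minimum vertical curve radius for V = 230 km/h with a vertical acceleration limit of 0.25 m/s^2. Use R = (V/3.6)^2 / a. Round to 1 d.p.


Convert speed: V = 230 / 3.6 = 63.8889 m/s
V^2 = 4081.7901 m^2/s^2
R_v = 4081.7901 / 0.25
R_v = 16327.2 m

16327.2


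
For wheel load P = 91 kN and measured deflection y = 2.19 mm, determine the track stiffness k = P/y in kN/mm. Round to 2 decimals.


Track stiffness k = P / y
k = 91 / 2.19
k = 41.55 kN/mm

41.55


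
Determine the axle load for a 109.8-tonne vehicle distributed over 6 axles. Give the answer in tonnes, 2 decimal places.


Load per axle = total weight / number of axles
Load = 109.8 / 6
Load = 18.30 tonnes

18.30


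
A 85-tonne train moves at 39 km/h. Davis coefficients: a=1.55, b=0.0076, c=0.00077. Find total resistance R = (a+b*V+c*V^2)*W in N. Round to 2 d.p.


b*V = 0.0076 * 39 = 0.2964
c*V^2 = 0.00077 * 1521 = 1.17117
R_per_t = 1.55 + 0.2964 + 1.17117 = 3.01757 N/t
R_total = 3.01757 * 85 = 256.49 N

256.49


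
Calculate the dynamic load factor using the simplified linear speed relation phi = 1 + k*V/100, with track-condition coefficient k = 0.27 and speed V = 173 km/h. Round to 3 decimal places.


phi = 1 + k * V / 100
phi = 1 + 0.27 * 173 / 100
phi = 1 + 0.4671
phi = 1.467

1.467


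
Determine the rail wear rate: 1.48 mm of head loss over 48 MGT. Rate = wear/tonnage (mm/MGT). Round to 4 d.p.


Wear rate = total wear / cumulative tonnage
Rate = 1.48 / 48
Rate = 0.0308 mm/MGT

0.0308


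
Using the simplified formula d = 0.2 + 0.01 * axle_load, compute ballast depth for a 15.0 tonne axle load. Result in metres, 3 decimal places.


d = 0.2 + 0.01 * 15.0
d = 0.2 + 0.15
d = 0.350 m

0.350


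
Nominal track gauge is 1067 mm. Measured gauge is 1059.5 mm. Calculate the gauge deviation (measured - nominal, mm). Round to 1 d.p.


Deviation = measured - nominal
Deviation = 1059.5 - 1067
Deviation = -7.5 mm

-7.5


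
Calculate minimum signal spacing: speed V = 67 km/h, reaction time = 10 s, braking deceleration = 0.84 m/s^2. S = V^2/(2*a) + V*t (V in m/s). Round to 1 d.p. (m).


V = 67 / 3.6 = 18.6111 m/s
Braking distance = 18.6111^2 / (2*0.84) = 206.1747 m
Sighting distance = 18.6111 * 10 = 186.1111 m
S = 206.1747 + 186.1111 = 392.3 m

392.3


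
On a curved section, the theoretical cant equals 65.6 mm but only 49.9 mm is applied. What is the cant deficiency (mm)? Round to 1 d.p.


Cant deficiency = equilibrium cant - actual cant
CD = 65.6 - 49.9
CD = 15.7 mm

15.7


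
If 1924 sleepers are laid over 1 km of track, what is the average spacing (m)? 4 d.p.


Spacing = 1000 m / number of sleepers
Spacing = 1000 / 1924
Spacing = 0.5198 m

0.5198


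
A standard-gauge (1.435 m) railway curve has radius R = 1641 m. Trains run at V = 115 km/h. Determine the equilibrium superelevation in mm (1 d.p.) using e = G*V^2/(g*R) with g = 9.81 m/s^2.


Convert speed: V = 115 / 3.6 = 31.9444 m/s
Apply formula: e = 1.435 * 31.9444^2 / (9.81 * 1641)
e = 1.435 * 1020.4475 / 16098.21
e = 0.090963 m = 91.0 mm

91.0


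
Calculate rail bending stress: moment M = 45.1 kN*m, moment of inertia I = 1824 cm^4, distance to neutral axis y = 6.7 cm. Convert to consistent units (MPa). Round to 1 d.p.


Convert units:
M = 45.1 kN*m = 45100000 N*mm
y = 6.7 cm = 67 mm
I = 1824 cm^4 = 18240000 mm^4
sigma = 45100000 * 67 / 18240000
sigma = 165.7 MPa

165.7


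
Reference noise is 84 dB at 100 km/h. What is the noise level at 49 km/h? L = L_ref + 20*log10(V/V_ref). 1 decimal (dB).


V/V_ref = 49 / 100 = 0.49
log10(0.49) = -0.309804
20 * -0.309804 = -6.1961
L = 84 + -6.1961 = 77.8 dB

77.8


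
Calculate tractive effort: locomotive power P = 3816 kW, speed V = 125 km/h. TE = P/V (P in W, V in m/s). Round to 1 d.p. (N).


Convert: P = 3816 kW = 3816000 W
V = 125 / 3.6 = 34.7222 m/s
TE = 3816000 / 34.7222
TE = 109900.8 N

109900.8


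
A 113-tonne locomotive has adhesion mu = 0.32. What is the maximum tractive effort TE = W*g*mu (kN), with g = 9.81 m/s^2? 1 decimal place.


TE_max = W * g * mu
TE_max = 113 * 9.81 * 0.32
TE_max = 1108.53 * 0.32
TE_max = 354.7 kN

354.7


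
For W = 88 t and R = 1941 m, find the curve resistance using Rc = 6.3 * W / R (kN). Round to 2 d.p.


Rc = 6.3 * W / R
Rc = 6.3 * 88 / 1941
Rc = 554.4 / 1941
Rc = 0.29 kN

0.29


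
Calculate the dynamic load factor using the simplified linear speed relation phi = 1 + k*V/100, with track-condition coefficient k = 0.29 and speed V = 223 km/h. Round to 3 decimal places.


phi = 1 + k * V / 100
phi = 1 + 0.29 * 223 / 100
phi = 1 + 0.6467
phi = 1.647

1.647


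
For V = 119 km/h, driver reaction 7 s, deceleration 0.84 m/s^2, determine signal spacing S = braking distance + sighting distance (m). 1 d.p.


V = 119 / 3.6 = 33.0556 m/s
Braking distance = 33.0556^2 / (2*0.84) = 650.3987 m
Sighting distance = 33.0556 * 7 = 231.3889 m
S = 650.3987 + 231.3889 = 881.8 m

881.8


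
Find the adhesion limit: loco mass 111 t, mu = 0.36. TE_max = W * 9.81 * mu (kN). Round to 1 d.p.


TE_max = W * g * mu
TE_max = 111 * 9.81 * 0.36
TE_max = 1088.91 * 0.36
TE_max = 392.0 kN

392.0


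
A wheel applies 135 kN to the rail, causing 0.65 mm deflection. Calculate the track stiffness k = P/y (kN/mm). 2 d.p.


Track stiffness k = P / y
k = 135 / 0.65
k = 207.69 kN/mm

207.69


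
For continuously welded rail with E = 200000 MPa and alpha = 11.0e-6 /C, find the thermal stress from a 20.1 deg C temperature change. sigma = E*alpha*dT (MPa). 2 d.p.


sigma = E * alpha * dT
sigma = 200000 * 11.0e-6 * 20.1
sigma = 2.2 * 20.1
sigma = 44.22 MPa

44.22


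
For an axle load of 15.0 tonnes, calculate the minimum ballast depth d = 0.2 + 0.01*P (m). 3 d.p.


d = 0.2 + 0.01 * 15.0
d = 0.2 + 0.15
d = 0.350 m

0.350


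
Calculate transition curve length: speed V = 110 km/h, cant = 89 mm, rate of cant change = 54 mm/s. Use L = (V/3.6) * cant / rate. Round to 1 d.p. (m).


Convert speed: V = 110 / 3.6 = 30.5556 m/s
L = 30.5556 * 89 / 54
L = 2719.4444 / 54
L = 50.4 m

50.4


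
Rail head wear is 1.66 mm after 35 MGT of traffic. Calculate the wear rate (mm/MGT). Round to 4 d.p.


Wear rate = total wear / cumulative tonnage
Rate = 1.66 / 35
Rate = 0.0474 mm/MGT

0.0474


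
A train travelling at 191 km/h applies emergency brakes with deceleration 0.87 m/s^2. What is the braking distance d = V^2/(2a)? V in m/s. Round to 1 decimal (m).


Convert speed: V = 191 / 3.6 = 53.0556 m/s
V^2 = 2814.892
d = 2814.892 / (2 * 0.87)
d = 2814.892 / 1.74
d = 1617.8 m

1617.8


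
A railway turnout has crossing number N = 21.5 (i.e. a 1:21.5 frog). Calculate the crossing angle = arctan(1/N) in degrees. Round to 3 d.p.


1/N = 1/21.5 = 0.046512
angle = arctan(0.046512) = 0.046478 rad
angle = 0.046478 * 180/pi = 2.663 degrees

2.663


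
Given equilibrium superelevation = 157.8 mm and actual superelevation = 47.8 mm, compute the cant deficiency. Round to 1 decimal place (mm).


Cant deficiency = equilibrium cant - actual cant
CD = 157.8 - 47.8
CD = 110.0 mm

110.0


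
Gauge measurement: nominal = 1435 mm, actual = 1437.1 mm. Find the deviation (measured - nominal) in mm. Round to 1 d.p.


Deviation = measured - nominal
Deviation = 1437.1 - 1435
Deviation = 2.1 mm

2.1


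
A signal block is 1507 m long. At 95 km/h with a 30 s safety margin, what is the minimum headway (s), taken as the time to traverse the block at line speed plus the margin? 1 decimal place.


V = 95 / 3.6 = 26.3889 m/s
Block traversal time = 1507 / 26.3889 = 57.1074 s
Headway = 57.1074 + 30
Headway = 87.1 s

87.1


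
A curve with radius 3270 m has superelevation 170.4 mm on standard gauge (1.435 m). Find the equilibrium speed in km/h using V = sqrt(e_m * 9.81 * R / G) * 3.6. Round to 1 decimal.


Convert cant: e = 170.4 mm = 0.1704 m
V_ms = sqrt(0.1704 * 9.81 * 3270 / 1.435)
V_ms = sqrt(3809.205909) = 61.7188 m/s
V = 61.7188 * 3.6 = 222.2 km/h

222.2


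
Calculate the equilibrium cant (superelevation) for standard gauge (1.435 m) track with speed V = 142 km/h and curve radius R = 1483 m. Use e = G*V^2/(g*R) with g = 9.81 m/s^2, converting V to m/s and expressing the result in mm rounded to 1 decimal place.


Convert speed: V = 142 / 3.6 = 39.4444 m/s
Apply formula: e = 1.435 * 39.4444^2 / (9.81 * 1483)
e = 1.435 * 1555.8642 / 14548.23
e = 0.153466 m = 153.5 mm

153.5


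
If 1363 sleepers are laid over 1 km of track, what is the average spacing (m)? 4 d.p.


Spacing = 1000 m / number of sleepers
Spacing = 1000 / 1363
Spacing = 0.7337 m

0.7337


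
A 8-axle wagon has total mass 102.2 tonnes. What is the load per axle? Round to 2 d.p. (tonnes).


Load per axle = total weight / number of axles
Load = 102.2 / 8
Load = 12.78 tonnes

12.78


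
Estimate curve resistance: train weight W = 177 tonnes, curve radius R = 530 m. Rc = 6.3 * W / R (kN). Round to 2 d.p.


Rc = 6.3 * W / R
Rc = 6.3 * 177 / 530
Rc = 1115.1 / 530
Rc = 2.10 kN

2.10


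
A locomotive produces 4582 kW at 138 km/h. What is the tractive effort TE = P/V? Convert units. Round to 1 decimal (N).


Convert: P = 4582 kW = 4582000 W
V = 138 / 3.6 = 38.3333 m/s
TE = 4582000 / 38.3333
TE = 119530.4 N

119530.4


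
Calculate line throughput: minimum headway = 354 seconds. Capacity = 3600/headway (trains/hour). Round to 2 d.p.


Capacity = 3600 / headway
Capacity = 3600 / 354
Capacity = 10.17 trains/hour

10.17


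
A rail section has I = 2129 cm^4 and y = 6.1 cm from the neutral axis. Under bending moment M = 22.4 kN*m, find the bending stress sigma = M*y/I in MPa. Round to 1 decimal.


Convert units:
M = 22.4 kN*m = 22400000 N*mm
y = 6.1 cm = 61 mm
I = 2129 cm^4 = 21290000 mm^4
sigma = 22400000 * 61 / 21290000
sigma = 64.2 MPa

64.2


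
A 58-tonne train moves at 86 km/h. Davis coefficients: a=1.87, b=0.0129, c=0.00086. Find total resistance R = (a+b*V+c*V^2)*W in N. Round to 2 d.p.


b*V = 0.0129 * 86 = 1.1094
c*V^2 = 0.00086 * 7396 = 6.36056
R_per_t = 1.87 + 1.1094 + 6.36056 = 9.33996 N/t
R_total = 9.33996 * 58 = 541.72 N

541.72


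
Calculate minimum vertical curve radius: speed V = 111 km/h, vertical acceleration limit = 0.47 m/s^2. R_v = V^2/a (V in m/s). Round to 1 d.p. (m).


Convert speed: V = 111 / 3.6 = 30.8333 m/s
V^2 = 950.6944 m^2/s^2
R_v = 950.6944 / 0.47
R_v = 2022.8 m

2022.8


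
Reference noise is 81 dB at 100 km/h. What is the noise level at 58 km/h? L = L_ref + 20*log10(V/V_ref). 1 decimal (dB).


V/V_ref = 58 / 100 = 0.58
log10(0.58) = -0.236572
20 * -0.236572 = -4.7314
L = 81 + -4.7314 = 76.3 dB

76.3


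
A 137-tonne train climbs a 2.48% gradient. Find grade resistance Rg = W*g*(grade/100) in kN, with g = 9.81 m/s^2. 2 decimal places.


Rg = W * 9.81 * grade / 100
Rg = 137 * 9.81 * 2.48 / 100
Rg = 1343.97 * 0.0248
Rg = 33.33 kN

33.33


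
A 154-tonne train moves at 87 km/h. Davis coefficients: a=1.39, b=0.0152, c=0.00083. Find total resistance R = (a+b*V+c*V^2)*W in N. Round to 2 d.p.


b*V = 0.0152 * 87 = 1.3224
c*V^2 = 0.00083 * 7569 = 6.28227
R_per_t = 1.39 + 1.3224 + 6.28227 = 8.99467 N/t
R_total = 8.99467 * 154 = 1385.18 N

1385.18


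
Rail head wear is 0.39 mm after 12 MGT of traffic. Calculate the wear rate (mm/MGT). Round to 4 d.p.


Wear rate = total wear / cumulative tonnage
Rate = 0.39 / 12
Rate = 0.0325 mm/MGT

0.0325


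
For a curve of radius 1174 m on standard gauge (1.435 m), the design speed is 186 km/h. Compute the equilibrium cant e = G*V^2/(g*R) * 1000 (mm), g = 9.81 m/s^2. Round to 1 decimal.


Convert speed: V = 186 / 3.6 = 51.6667 m/s
Apply formula: e = 1.435 * 51.6667^2 / (9.81 * 1174)
e = 1.435 * 2669.4444 / 11516.94
e = 0.33261 m = 332.6 mm

332.6


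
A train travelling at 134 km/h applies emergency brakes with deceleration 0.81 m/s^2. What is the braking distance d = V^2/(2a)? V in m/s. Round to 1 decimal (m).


Convert speed: V = 134 / 3.6 = 37.2222 m/s
V^2 = 1385.4938
d = 1385.4938 / (2 * 0.81)
d = 1385.4938 / 1.62
d = 855.2 m

855.2


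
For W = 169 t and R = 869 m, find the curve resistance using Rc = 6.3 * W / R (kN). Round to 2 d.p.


Rc = 6.3 * W / R
Rc = 6.3 * 169 / 869
Rc = 1064.7 / 869
Rc = 1.23 kN

1.23


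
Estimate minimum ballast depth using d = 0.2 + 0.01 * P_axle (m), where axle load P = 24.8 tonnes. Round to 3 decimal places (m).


d = 0.2 + 0.01 * 24.8
d = 0.2 + 0.248
d = 0.448 m

0.448


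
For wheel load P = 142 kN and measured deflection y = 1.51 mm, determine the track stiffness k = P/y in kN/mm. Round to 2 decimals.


Track stiffness k = P / y
k = 142 / 1.51
k = 94.04 kN/mm

94.04


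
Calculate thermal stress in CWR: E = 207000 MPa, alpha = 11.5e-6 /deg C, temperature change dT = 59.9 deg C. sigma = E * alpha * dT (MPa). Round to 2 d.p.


sigma = E * alpha * dT
sigma = 207000 * 11.5e-6 * 59.9
sigma = 2.3805 * 59.9
sigma = 142.59 MPa

142.59


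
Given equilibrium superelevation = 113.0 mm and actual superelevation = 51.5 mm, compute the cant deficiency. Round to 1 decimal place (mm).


Cant deficiency = equilibrium cant - actual cant
CD = 113.0 - 51.5
CD = 61.5 mm

61.5


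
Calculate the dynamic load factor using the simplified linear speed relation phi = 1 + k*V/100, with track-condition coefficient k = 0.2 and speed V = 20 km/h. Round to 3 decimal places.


phi = 1 + k * V / 100
phi = 1 + 0.2 * 20 / 100
phi = 1 + 0.04
phi = 1.040

1.040


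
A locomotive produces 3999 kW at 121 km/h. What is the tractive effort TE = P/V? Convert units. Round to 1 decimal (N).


Convert: P = 3999 kW = 3999000 W
V = 121 / 3.6 = 33.6111 m/s
TE = 3999000 / 33.6111
TE = 118978.5 N

118978.5


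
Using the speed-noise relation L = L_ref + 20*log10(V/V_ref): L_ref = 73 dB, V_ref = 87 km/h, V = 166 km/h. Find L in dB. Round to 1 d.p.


V/V_ref = 166 / 87 = 1.908046
log10(1.908046) = 0.280589
20 * 0.280589 = 5.6118
L = 73 + 5.6118 = 78.6 dB

78.6


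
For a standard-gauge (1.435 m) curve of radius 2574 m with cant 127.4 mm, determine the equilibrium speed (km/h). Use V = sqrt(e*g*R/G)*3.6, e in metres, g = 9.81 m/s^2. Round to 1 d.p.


Convert cant: e = 127.4 mm = 0.1274 m
V_ms = sqrt(0.1274 * 9.81 * 2574 / 1.435)
V_ms = sqrt(2241.790771) = 47.3476 m/s
V = 47.3476 * 3.6 = 170.5 km/h

170.5


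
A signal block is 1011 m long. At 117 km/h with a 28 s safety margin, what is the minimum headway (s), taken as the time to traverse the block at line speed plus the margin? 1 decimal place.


V = 117 / 3.6 = 32.5 m/s
Block traversal time = 1011 / 32.5 = 31.1077 s
Headway = 31.1077 + 28
Headway = 59.1 s

59.1


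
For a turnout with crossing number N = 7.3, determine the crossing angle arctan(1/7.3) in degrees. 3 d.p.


1/N = 1/7.3 = 0.136986
angle = arctan(0.136986) = 0.136139 rad
angle = 0.136139 * 180/pi = 7.800 degrees

7.800


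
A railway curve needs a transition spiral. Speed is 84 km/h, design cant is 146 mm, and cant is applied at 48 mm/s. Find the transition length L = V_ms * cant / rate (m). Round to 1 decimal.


Convert speed: V = 84 / 3.6 = 23.3333 m/s
L = 23.3333 * 146 / 48
L = 3406.6667 / 48
L = 71.0 m

71.0


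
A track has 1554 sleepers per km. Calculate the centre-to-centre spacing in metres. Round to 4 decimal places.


Spacing = 1000 m / number of sleepers
Spacing = 1000 / 1554
Spacing = 0.6435 m

0.6435


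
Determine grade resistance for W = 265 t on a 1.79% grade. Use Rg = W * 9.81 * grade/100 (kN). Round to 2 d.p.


Rg = W * 9.81 * grade / 100
Rg = 265 * 9.81 * 1.79 / 100
Rg = 2599.65 * 0.0179
Rg = 46.53 kN

46.53


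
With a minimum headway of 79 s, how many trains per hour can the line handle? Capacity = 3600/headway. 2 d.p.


Capacity = 3600 / headway
Capacity = 3600 / 79
Capacity = 45.57 trains/hour

45.57


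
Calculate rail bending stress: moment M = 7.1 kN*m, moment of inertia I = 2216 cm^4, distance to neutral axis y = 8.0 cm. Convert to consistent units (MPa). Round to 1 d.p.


Convert units:
M = 7.1 kN*m = 7100000 N*mm
y = 8.0 cm = 80 mm
I = 2216 cm^4 = 22160000 mm^4
sigma = 7100000 * 80 / 22160000
sigma = 25.6 MPa

25.6


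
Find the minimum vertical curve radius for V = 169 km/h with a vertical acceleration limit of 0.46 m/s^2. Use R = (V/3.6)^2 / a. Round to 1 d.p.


Convert speed: V = 169 / 3.6 = 46.9444 m/s
V^2 = 2203.7809 m^2/s^2
R_v = 2203.7809 / 0.46
R_v = 4790.8 m

4790.8


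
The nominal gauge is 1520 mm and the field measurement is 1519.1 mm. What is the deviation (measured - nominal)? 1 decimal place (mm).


Deviation = measured - nominal
Deviation = 1519.1 - 1520
Deviation = -0.9 mm

-0.9


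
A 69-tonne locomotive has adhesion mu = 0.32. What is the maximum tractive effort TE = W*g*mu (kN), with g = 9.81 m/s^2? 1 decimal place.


TE_max = W * g * mu
TE_max = 69 * 9.81 * 0.32
TE_max = 676.89 * 0.32
TE_max = 216.6 kN

216.6


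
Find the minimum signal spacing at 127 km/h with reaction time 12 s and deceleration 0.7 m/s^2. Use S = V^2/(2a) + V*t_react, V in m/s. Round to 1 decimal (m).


V = 127 / 3.6 = 35.2778 m/s
Braking distance = 35.2778^2 / (2*0.7) = 888.944 m
Sighting distance = 35.2778 * 12 = 423.3333 m
S = 888.944 + 423.3333 = 1312.3 m

1312.3


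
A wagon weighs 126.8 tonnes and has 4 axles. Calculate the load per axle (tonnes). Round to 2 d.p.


Load per axle = total weight / number of axles
Load = 126.8 / 4
Load = 31.70 tonnes

31.70


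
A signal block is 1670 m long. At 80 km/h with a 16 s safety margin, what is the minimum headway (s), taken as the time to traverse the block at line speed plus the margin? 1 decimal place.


V = 80 / 3.6 = 22.2222 m/s
Block traversal time = 1670 / 22.2222 = 75.15 s
Headway = 75.15 + 16
Headway = 91.2 s

91.2


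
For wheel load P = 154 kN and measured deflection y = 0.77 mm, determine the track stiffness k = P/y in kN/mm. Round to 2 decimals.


Track stiffness k = P / y
k = 154 / 0.77
k = 200.00 kN/mm

200.00


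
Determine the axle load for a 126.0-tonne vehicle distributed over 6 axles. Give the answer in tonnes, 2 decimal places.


Load per axle = total weight / number of axles
Load = 126.0 / 6
Load = 21.00 tonnes

21.00


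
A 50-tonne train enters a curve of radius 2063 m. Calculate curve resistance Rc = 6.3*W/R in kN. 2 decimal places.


Rc = 6.3 * W / R
Rc = 6.3 * 50 / 2063
Rc = 315.0 / 2063
Rc = 0.15 kN

0.15


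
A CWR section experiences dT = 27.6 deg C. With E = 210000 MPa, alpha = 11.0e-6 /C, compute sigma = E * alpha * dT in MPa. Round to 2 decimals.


sigma = E * alpha * dT
sigma = 210000 * 11.0e-6 * 27.6
sigma = 2.31 * 27.6
sigma = 63.76 MPa

63.76


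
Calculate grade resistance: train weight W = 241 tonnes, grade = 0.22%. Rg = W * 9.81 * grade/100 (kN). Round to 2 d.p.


Rg = W * 9.81 * grade / 100
Rg = 241 * 9.81 * 0.22 / 100
Rg = 2364.21 * 0.0022
Rg = 5.20 kN

5.20


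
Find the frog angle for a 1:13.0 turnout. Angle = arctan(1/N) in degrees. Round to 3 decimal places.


1/N = 1/13.0 = 0.076923
angle = arctan(0.076923) = 0.076772 rad
angle = 0.076772 * 180/pi = 4.399 degrees

4.399


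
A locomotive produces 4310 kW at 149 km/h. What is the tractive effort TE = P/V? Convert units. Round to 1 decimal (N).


Convert: P = 4310 kW = 4310000 W
V = 149 / 3.6 = 41.3889 m/s
TE = 4310000 / 41.3889
TE = 104134.2 N

104134.2


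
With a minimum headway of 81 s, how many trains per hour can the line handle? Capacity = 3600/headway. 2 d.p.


Capacity = 3600 / headway
Capacity = 3600 / 81
Capacity = 44.44 trains/hour

44.44


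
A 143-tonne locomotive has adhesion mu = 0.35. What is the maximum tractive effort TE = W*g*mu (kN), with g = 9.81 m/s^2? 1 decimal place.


TE_max = W * g * mu
TE_max = 143 * 9.81 * 0.35
TE_max = 1402.83 * 0.35
TE_max = 491.0 kN

491.0
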